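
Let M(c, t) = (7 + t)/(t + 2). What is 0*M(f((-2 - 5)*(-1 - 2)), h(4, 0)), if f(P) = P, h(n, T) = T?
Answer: 0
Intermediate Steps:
M(c, t) = (7 + t)/(2 + t)
0*M(f((-2 - 5)*(-1 - 2)), h(4, 0)) = 0*((7 + 0)/(2 + 0)) = 0*(7/2) = 0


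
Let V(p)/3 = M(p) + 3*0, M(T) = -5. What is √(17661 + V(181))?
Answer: √17646 ≈ 132.84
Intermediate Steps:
V(p) = -15 (V(p) = 3*(-5 + 3*0) = 3*(-5 + 0) = 3*(-5) = -15)
√(17661 + V(181)) = √(17661 - 15) = √17646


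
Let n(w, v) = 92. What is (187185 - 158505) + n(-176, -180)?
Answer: 28772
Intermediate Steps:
(187185 - 158505) + n(-176, -180) = (187185 - 158505) + 92 = 28680 + 92 = 28772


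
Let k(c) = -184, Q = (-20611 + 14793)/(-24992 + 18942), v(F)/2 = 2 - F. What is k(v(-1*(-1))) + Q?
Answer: -553691/3025 ≈ -183.04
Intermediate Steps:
v(F) = 4 - 2*F (v(F) = 2*(2 - F) = 4 - 2*F)
Q = 2909/3025 (Q = -5818/(-6050) = -5818*(-1/6050) = 2909/3025 ≈ 0.96165)
k(v(-1*(-1))) + Q = -184 + 2909/3025 = -553691/3025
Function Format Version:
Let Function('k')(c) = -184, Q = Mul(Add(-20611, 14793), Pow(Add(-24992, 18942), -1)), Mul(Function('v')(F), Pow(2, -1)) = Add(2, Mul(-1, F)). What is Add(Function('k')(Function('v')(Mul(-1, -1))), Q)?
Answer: Rational(-553691, 3025) ≈ -183.04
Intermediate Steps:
Function('v')(F) = Add(4, Mul(-2, F)) (Function('v')(F) = Mul(2, Add(2, Mul(-1, F))) = Add(4, Mul(-2, F)))
Q = Rational(2909, 3025) (Q = Mul(-5818, Pow(-6050, -1)) = Mul(-5818, Rational(-1, 6050)) = Rational(2909, 3025) ≈ 0.96165)
Add(Function('k')(Function('v')(Mul(-1, -1))), Q) = Add(-184, Rational(2909, 3025)) = Rational(-553691, 3025)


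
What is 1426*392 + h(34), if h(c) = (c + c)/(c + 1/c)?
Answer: 646756056/1157 ≈ 5.5899e+5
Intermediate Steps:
h(c) = 2*c/(c + 1/c) (h(c) = (2*c)/(c + 1/c) = 2*c/(c + 1/c))
1426*392 + h(34) = 1426*392 + 2*34**2/(1 + 34**2) = 558992 + 2*1156/(1 + 1156) = 558992 + 2*1156/1157 = 558992 + 2*1156*(1/1157) = 558992 + 2312/1157 = 646756056/1157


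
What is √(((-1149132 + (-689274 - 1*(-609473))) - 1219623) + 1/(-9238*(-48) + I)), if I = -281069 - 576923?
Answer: I*√105206264955092378/207284 ≈ 1564.8*I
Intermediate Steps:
I = -857992
√(((-1149132 + (-689274 - 1*(-609473))) - 1219623) + 1/(-9238*(-48) + I)) = √(((-1149132 + (-689274 - 1*(-609473))) - 1219623) + 1/(-9238*(-48) - 857992)) = √(((-1149132 + (-689274 + 609473)) - 1219623) + 1/(443424 - 857992)) = √(((-1149132 - 79801) - 1219623) + 1/(-414568)) = √((-1228933 - 1219623) - 1/414568) = √(-2448556 - 1/414568) = √(-1015092963809/414568) = I*√105206264955092378/207284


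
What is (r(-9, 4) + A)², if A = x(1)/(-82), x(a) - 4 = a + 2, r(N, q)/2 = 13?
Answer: 4515625/6724 ≈ 671.57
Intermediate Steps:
r(N, q) = 26 (r(N, q) = 2*13 = 26)
x(a) = 6 + a (x(a) = 4 + (a + 2) = 4 + (2 + a) = 6 + a)
A = -7/82 (A = (6 + 1)/(-82) = 7*(-1/82) = -7/82 ≈ -0.085366)
(r(-9, 4) + A)² = (26 - 7/82)² = (2125/82)² = 4515625/6724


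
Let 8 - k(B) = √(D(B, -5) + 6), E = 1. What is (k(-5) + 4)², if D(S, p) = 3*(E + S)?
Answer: (12 - I*√6)² ≈ 138.0 - 58.788*I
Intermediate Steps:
D(S, p) = 3 + 3*S (D(S, p) = 3*(1 + S) = 3 + 3*S)
k(B) = 8 - √(9 + 3*B) (k(B) = 8 - √((3 + 3*B) + 6) = 8 - √(9 + 3*B))
(k(-5) + 4)² = ((8 - √(9 + 3*(-5))) + 4)² = ((8 - √(9 - 15)) + 4)² = ((8 - √(-6)) + 4)² = ((8 - I*√6) + 4)² = (12 - I*√6)²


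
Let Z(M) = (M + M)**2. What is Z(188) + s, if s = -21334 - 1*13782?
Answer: 106260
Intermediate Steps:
s = -35116 (s = -21334 - 13782 = -35116)
Z(M) = 4*M**2 (Z(M) = (2*M)**2 = 4*M**2)
Z(188) + s = 4*188**2 - 35116 = 4*35344 - 35116 = 141376 - 35116 = 106260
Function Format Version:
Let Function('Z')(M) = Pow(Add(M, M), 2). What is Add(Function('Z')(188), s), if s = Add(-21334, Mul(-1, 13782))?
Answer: 106260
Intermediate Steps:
s = -35116 (s = Add(-21334, -13782) = -35116)
Function('Z')(M) = Mul(4, Pow(M, 2)) (Function('Z')(M) = Pow(Mul(2, M), 2) = Mul(4, Pow(M, 2)))
Add(Function('Z')(188), s) = Add(Mul(4, Pow(188, 2)), -35116) = Add(Mul(4, 35344), -35116) = Add(141376, -35116) = 106260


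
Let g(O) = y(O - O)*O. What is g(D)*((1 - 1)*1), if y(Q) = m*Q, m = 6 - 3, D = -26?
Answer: 0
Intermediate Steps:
m = 3
y(Q) = 3*Q
g(O) = 0 (g(O) = (3*(O - O))*O = (3*0)*O = 0*O = 0)
g(D)*((1 - 1)*1) = 0*((1 - 1)*1) = 0*(0*1) = 0*0 = 0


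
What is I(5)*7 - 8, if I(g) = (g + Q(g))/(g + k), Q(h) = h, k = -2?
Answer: 46/3 ≈ 15.333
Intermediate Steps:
I(g) = 2*g/(-2 + g) (I(g) = (g + g)/(g - 2) = (2*g)/(-2 + g) = 2*g/(-2 + g))
I(5)*7 - 8 = (2*5/(-2 + 5))*7 - 8 = (2*5/3)*7 - 8 = (2*5*(⅓))*7 - 8 = (10/3)*7 - 8 = 70/3 - 8 = 46/3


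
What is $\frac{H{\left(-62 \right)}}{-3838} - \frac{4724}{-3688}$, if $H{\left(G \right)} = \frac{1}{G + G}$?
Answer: $\frac{281026497}{219395432} \approx 1.2809$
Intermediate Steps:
$H{\left(G \right)} = \frac{1}{2 G}$
$\frac{H{\left(-62 \right)}}{-3838} - \frac{4724}{-3688} = \frac{\frac{1}{2} \frac{1}{-62}}{-3838} - \frac{4724}{-3688} = \frac{1}{2} \left(- \frac{1}{62}\right) \left(- \frac{1}{3838}\right) - - \frac{1181}{922} = \left(- \frac{1}{124}\right) \left(- \frac{1}{3838}\right) + \frac{1181}{922} = \frac{1}{475912} + \frac{1181}{922} = \frac{281026497}{219395432}$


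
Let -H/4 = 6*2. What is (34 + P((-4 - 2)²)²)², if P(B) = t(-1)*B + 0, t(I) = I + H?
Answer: 9682863592900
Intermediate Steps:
H = -48 (H = -24*2 = -4*12 = -48)
t(I) = -48 + I (t(I) = I - 48 = -48 + I)
P(B) = -49*B (P(B) = (-48 - 1)*B + 0 = -49*B + 0 = -49*B)
(34 + P((-4 - 2)²)²)² = (34 + (-49*(-4 - 2)²)²)² = (34 + (-49*(-6)²)²)² = (34 + (-49*36)²)² = (34 + (-1764)²)² = (34 + 3111696)² = 3111730² = 9682863592900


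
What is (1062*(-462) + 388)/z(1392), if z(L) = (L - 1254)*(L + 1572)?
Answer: -4714/3933 ≈ -1.1986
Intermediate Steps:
z(L) = (-1254 + L)*(1572 + L)
(1062*(-462) + 388)/z(1392) = (1062*(-462) + 388)/(-1971288 + 1392² + 318*1392) = (-490644 + 388)/(-1971288 + 1937664 + 442656) = -490256/409032 = -490256*1/409032 = -4714/3933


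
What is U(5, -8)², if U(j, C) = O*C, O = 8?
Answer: 4096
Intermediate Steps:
U(j, C) = 8*C
U(5, -8)² = (8*(-8))² = (-64)² = 4096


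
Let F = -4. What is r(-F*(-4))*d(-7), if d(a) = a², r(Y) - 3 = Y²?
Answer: 12691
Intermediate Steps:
r(Y) = 3 + Y²
r(-F*(-4))*d(-7) = (3 + (-(-4)*(-4))²)*(-7)² = (3 + (-1*16)²)*49 = (3 + (-16)²)*49 = (3 + 256)*49 = 259*49 = 12691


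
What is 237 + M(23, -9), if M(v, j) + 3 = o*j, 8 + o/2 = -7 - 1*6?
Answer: 612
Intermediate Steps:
o = -42 (o = -16 + 2*(-7 - 1*6) = -16 + 2*(-7 - 6) = -16 + 2*(-13) = -16 - 26 = -42)
M(v, j) = -3 - 42*j
237 + M(23, -9) = 237 + (-3 - 42*(-9)) = 237 + (-3 + 378) = 237 + 375 = 612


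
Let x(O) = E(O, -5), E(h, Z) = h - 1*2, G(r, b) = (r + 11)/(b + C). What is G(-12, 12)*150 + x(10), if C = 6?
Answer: -1/3 ≈ -0.33333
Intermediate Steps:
G(r, b) = (11 + r)/(6 + b) (G(r, b) = (r + 11)/(b + 6) = (11 + r)/(6 + b))
E(h, Z) = -2 + h (E(h, Z) = h - 2 = -2 + h)
x(O) = -2 + O
G(-12, 12)*150 + x(10) = ((11 - 12)/(6 + 12))*150 + (-2 + 10) = (-1/18)*150 + 8 = ((1/18)*(-1))*150 + 8 = -1/18*150 + 8 = -25/3 + 8 = -1/3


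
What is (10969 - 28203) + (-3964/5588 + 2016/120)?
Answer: -120267097/6985 ≈ -17218.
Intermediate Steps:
(10969 - 28203) + (-3964/5588 + 2016/120) = -17234 + (-3964*1/5588 + 2016*(1/120)) = -17234 + (-991/1397 + 84/5) = -17234 + 112393/6985 = -120267097/6985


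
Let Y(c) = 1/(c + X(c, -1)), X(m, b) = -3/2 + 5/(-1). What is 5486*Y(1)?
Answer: -10972/11 ≈ -997.45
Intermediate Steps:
X(m, b) = -13/2 (X(m, b) = -3*½ + 5*(-1) = -3/2 - 5 = -13/2)
Y(c) = 1/(-13/2 + c) (Y(c) = 1/(c - 13/2) = 1/(-13/2 + c))
5486*Y(1) = 5486*(2/(-13 + 2*1)) = 5486*(2/(-13 + 2)) = 5486*(2/(-11)) = 5486*(2*(-1/11)) = 5486*(-2/11) = -10972/11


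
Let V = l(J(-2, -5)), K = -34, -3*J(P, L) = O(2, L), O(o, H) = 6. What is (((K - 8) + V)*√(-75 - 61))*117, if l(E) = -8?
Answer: -11700*I*√34 ≈ -68222.0*I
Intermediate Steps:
J(P, L) = -2 (J(P, L) = -⅓*6 = -2)
V = -8
(((K - 8) + V)*√(-75 - 61))*117 = (((-34 - 8) - 8)*√(-75 - 61))*117 = ((-42 - 8)*√(-136))*117 = -100*I*√34*117 = -11700*I*√34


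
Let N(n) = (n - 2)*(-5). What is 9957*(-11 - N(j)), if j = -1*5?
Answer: -458022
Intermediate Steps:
j = -5
N(n) = 10 - 5*n (N(n) = (-2 + n)*(-5) = 10 - 5*n)
9957*(-11 - N(j)) = 9957*(-11 - (10 - 5*(-5))) = 9957*(-11 - (10 + 25)) = 9957*(-11 - 1*35) = 9957*(-11 - 35) = 9957*(-46) = -458022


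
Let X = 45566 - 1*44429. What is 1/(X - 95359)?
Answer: -1/94222 ≈ -1.0613e-5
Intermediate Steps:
X = 1137 (X = 45566 - 44429 = 1137)
1/(X - 95359) = 1/(1137 - 95359) = 1/(-94222) = -1/94222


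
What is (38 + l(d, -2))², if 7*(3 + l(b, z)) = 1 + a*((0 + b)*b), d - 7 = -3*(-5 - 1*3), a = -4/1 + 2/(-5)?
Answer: 396487744/1225 ≈ 3.2366e+5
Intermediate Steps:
a = -22/5 (a = -4*1 + 2*(-⅕) = -4 - ⅖ = -22/5 ≈ -4.4000)
d = 31 (d = 7 - 3*(-5 - 1*3) = 7 - 3*(-5 - 3) = 7 - 3*(-8) = 7 + 24 = 31)
l(b, z) = -20/7 - 22*b²/35 (l(b, z) = -3 + (1 - 22*(0 + b)*b/5)/7 = -3 + (1 - 22*b*b/5)/7 = -3 + (1 - 22*b²/5)/7 = -3 + (⅐ - 22*b²/35) = -20/7 - 22*b²/35)
(38 + l(d, -2))² = (38 + (-20/7 - 22/35*31²))² = (38 + (-20/7 - 22/35*961))² = (38 + (-20/7 - 21142/35))² = (38 - 21242/35)² = (-19912/35)² = 396487744/1225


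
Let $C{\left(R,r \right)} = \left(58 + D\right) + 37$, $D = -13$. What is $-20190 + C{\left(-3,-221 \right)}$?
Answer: $-20108$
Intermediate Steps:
$C{\left(R,r \right)} = 82$ ($C{\left(R,r \right)} = \left(58 - 13\right) + 37 = 45 + 37 = 82$)
$-20190 + C{\left(-3,-221 \right)} = -20190 + 82 = -20108$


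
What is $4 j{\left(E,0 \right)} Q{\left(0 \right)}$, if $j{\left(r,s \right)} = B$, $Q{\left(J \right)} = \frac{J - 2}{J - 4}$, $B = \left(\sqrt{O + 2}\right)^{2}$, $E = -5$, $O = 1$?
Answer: $6$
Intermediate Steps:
$B = 3$ ($B = \left(\sqrt{1 + 2}\right)^{2} = \left(\sqrt{3}\right)^{2} = 3$)
$Q{\left(J \right)} = \frac{-2 + J}{-4 + J}$
$j{\left(r,s \right)} = 3$
$4 j{\left(E,0 \right)} Q{\left(0 \right)} = 4 \cdot 3 \frac{-2 + 0}{-4 + 0} = 12 \frac{1}{-4} \left(-2\right) = 12 \left(\left(- \frac{1}{4}\right) \left(-2\right)\right) = 12 \cdot \frac{1}{2} = 6$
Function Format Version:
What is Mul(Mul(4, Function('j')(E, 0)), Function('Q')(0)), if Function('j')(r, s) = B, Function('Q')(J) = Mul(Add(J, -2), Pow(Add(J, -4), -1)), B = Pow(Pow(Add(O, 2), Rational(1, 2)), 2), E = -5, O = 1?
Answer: 6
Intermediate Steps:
B = 3 (B = Pow(Pow(Add(1, 2), Rational(1, 2)), 2) = Pow(Pow(3, Rational(1, 2)), 2) = 3)
Function('Q')(J) = Mul(Pow(Add(-4, J), -1), Add(-2, J)) (Function('Q')(J) = Mul(Add(-2, J), Pow(Add(-4, J), -1)) = Mul(Pow(Add(-4, J), -1), Add(-2, J)))
Function('j')(r, s) = 3
Mul(Mul(4, Function('j')(E, 0)), Function('Q')(0)) = Mul(Mul(4, 3), Mul(Pow(Add(-4, 0), -1), Add(-2, 0))) = Mul(12, Mul(Pow(-4, -1), -2)) = Mul(12, Mul(Rational(-1, 4), -2)) = Mul(12, Rational(1, 2)) = 6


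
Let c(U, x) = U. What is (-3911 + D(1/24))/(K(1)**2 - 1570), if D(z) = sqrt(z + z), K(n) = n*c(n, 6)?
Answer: 3911/1569 - sqrt(3)/9414 ≈ 2.4925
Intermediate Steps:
K(n) = n**2 (K(n) = n*n = n**2)
D(z) = sqrt(2)*sqrt(z) (D(z) = sqrt(2*z) = sqrt(2)*sqrt(z))
(-3911 + D(1/24))/(K(1)**2 - 1570) = (-3911 + sqrt(2)*sqrt(1/24))/((1**2)**2 - 1570) = (-3911 + sqrt(2)*sqrt(1/24))/(1**2 - 1570) = (-3911 + sqrt(2)*(sqrt(6)/12))/(1 - 1570) = (-3911 + sqrt(3)/6)/(-1569) = (-3911 + sqrt(3)/6)*(-1/1569) = 3911/1569 - sqrt(3)/9414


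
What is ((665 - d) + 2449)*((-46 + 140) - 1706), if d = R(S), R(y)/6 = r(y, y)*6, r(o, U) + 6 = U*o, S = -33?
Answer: 57828888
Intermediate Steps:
r(o, U) = -6 + U*o
R(y) = -216 + 36*y**2 (R(y) = 6*((-6 + y*y)*6) = 6*((-6 + y**2)*6) = 6*(-36 + 6*y**2) = -216 + 36*y**2)
d = 38988 (d = -216 + 36*(-33)**2 = -216 + 36*1089 = -216 + 39204 = 38988)
((665 - d) + 2449)*((-46 + 140) - 1706) = ((665 - 1*38988) + 2449)*((-46 + 140) - 1706) = ((665 - 38988) + 2449)*(94 - 1706) = (-38323 + 2449)*(-1612) = -35874*(-1612) = 57828888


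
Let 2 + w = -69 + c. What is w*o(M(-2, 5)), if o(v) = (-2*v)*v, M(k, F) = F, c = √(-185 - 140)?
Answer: 3550 - 250*I*√13 ≈ 3550.0 - 901.39*I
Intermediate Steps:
c = 5*I*√13 (c = √(-325) = 5*I*√13 ≈ 18.028*I)
w = -71 + 5*I*√13 (w = -2 + (-69 + 5*I*√13) = -71 + 5*I*√13 ≈ -71.0 + 18.028*I)
o(v) = -2*v²
w*o(M(-2, 5)) = (-71 + 5*I*√13)*(-2*5²) = (-71 + 5*I*√13)*(-2*25) = (-71 + 5*I*√13)*(-50) = 3550 - 250*I*√13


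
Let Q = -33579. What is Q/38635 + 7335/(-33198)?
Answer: -466047789/427534910 ≈ -1.0901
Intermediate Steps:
Q/38635 + 7335/(-33198) = -33579/38635 + 7335/(-33198) = -33579*1/38635 + 7335*(-1/33198) = -33579/38635 - 2445/11066 = -466047789/427534910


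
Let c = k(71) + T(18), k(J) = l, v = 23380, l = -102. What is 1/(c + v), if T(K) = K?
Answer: 1/23296 ≈ 4.2926e-5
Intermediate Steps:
k(J) = -102
c = -84 (c = -102 + 18 = -84)
1/(c + v) = 1/(-84 + 23380) = 1/23296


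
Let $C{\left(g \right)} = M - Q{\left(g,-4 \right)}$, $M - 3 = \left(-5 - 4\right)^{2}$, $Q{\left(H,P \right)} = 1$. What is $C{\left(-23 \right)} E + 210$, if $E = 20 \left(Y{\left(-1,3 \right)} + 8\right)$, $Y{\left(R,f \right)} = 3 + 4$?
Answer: $25110$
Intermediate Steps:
$Y{\left(R,f \right)} = 7$
$M = 84$ ($M = 3 + \left(-5 - 4\right)^{2} = 3 + \left(-9\right)^{2} = 3 + 81 = 84$)
$C{\left(g \right)} = 83$ ($C{\left(g \right)} = 84 - 1 = 83$)
$E = 300$ ($E = 20 \left(7 + 8\right) = 20 \cdot 15 = 300$)
$C{\left(-23 \right)} E + 210 = 83 \cdot 300 + 210 = 24900 + 210 = 25110$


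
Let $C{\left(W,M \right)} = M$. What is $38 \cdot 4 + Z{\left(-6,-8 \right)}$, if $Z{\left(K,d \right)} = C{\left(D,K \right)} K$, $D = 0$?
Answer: $188$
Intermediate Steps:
$Z{\left(K,d \right)} = K^{2}$ ($Z{\left(K,d \right)} = K K = K^{2}$)
$38 \cdot 4 + Z{\left(-6,-8 \right)} = 38 \cdot 4 + \left(-6\right)^{2} = 152 + 36 = 188$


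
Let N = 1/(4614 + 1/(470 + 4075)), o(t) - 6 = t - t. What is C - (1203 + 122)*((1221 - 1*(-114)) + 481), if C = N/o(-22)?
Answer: -100919064622885/41941262 ≈ -2.4062e+6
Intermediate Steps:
o(t) = 6 (o(t) = 6 + (t - t) = 6 + 0 = 6)
N = 4545/20970631 (N = 1/(4614 + 1/4545) = 1/(20970631/4545) = 4545/20970631 ≈ 0.00021673)
C = 1515/41941262 (C = (4545/20970631)/6 = (4545/20970631)*(⅙) = 1515/41941262 ≈ 3.6122e-5)
C - (1203 + 122)*((1221 - 1*(-114)) + 481) = 1515/41941262 - (1203 + 122)*((1221 - 1*(-114)) + 481) = 1515/41941262 - 1325*((1221 + 114) + 481) = 1515/41941262 - 1325*(1335 + 481) = 1515/41941262 - 1325*1816 = 1515/41941262 - 1*2406200 = 1515/41941262 - 2406200 = -100919064622885/41941262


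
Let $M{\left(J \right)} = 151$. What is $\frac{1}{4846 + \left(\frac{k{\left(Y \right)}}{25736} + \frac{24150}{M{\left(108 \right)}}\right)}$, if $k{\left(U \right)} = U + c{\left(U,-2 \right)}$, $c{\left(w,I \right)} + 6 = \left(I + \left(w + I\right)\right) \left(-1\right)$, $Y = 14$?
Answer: $\frac{1943068}{9726869577} \approx 0.00019976$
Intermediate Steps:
$c{\left(w,I \right)} = -6 - w - 2 I$ ($c{\left(w,I \right)} = -6 + \left(I + \left(w + I\right)\right) \left(-1\right) = -6 + \left(I + \left(I + w\right)\right) \left(-1\right) = -6 + \left(w + 2 I\right) \left(-1\right) = -6 - \left(w + 2 I\right) = -6 - w - 2 I$)
$k{\left(U \right)} = -2$ ($k{\left(U \right)} = U - \left(2 + U\right) = -2$)
$\frac{1}{4846 + \left(\frac{k{\left(Y \right)}}{25736} + \frac{24150}{M{\left(108 \right)}}\right)} = \frac{1}{4846 + \left(- \frac{2}{25736} + \frac{24150}{151}\right)} = \frac{1}{4846 + \left(\left(-2\right) \frac{1}{25736} + 24150 \cdot \frac{1}{151}\right)} = \frac{1}{4846 + \left(- \frac{1}{12868} + \frac{24150}{151}\right)} = \frac{1}{4846 + \frac{310762049}{1943068}} = \frac{1}{\frac{9726869577}{1943068}} = \frac{1943068}{9726869577}$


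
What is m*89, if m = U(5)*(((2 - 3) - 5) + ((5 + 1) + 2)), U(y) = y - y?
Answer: 0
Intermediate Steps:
U(y) = 0
m = 0 (m = 0*(((2 - 3) - 5) + ((5 + 1) + 2)) = 0*((-1 - 5) + (6 + 2)) = 0*(-6 + 8) = 0*2 = 0)
m*89 = 0*89 = 0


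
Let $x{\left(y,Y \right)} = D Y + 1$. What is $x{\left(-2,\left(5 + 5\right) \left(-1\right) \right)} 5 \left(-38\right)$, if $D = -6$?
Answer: $-11590$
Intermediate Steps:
$x{\left(y,Y \right)} = 1 - 6 Y$ ($x{\left(y,Y \right)} = - 6 Y + 1 = 1 - 6 Y$)
$x{\left(-2,\left(5 + 5\right) \left(-1\right) \right)} 5 \left(-38\right) = \left(1 - 6 \left(5 + 5\right) \left(-1\right)\right) 5 \left(-38\right) = \left(1 - 6 \cdot 10 \left(-1\right)\right) 5 \left(-38\right) = \left(1 - -60\right) 5 \left(-38\right) = \left(1 + 60\right) 5 \left(-38\right) = 61 \cdot 5 \left(-38\right) = 305 \left(-38\right) = -11590$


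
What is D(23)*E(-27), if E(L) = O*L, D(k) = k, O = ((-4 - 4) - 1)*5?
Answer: 27945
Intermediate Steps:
O = -45 (O = (-8 - 1)*5 = -9*5 = -45)
E(L) = -45*L
D(23)*E(-27) = 23*(-45*(-27)) = 23*1215 = 27945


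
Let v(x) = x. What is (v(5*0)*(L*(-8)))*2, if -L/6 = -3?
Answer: 0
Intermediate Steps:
L = 18 (L = -6*(-3) = 18)
(v(5*0)*(L*(-8)))*2 = ((5*0)*(18*(-8)))*2 = (0*(-144))*2 = 0*2 = 0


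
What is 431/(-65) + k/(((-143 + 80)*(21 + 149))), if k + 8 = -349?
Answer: -2573/390 ≈ -6.5974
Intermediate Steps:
k = -357 (k = -8 - 349 = -357)
431/(-65) + k/(((-143 + 80)*(21 + 149))) = 431/(-65) - 357*1/((-143 + 80)*(21 + 149)) = 431*(-1/65) - 357/((-63*170)) = -431/65 - 357/(-10710) = -431/65 - 357*(-1/10710) = -431/65 + 1/30 = -2573/390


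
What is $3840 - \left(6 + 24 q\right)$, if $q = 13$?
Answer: $3522$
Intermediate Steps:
$3840 - \left(6 + 24 q\right) = 3840 - 318 = 3522$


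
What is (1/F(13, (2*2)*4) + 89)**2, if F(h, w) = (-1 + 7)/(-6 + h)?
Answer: 292681/36 ≈ 8130.0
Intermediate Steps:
F(h, w) = 6/(-6 + h)
(1/F(13, (2*2)*4) + 89)**2 = (1/(6/(-6 + 13)) + 89)**2 = (1/(6/7) + 89)**2 = (7/6 + 89)**2 = (541/6)**2 = 292681/36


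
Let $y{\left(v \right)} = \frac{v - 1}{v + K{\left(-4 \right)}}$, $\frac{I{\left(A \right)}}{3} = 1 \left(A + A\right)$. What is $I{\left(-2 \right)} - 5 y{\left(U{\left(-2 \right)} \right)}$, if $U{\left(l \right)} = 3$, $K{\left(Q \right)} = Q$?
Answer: $-2$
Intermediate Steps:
$I{\left(A \right)} = 6 A$ ($I{\left(A \right)} = 3 \cdot 1 \left(A + A\right) = 3 \cdot 1 \cdot 2 A = 3 \cdot 2 A = 6 A$)
$y{\left(v \right)} = \frac{-1 + v}{-4 + v}$ ($y{\left(v \right)} = \frac{v - 1}{v - 4} = \frac{-1 + v}{-4 + v}$)
$I{\left(-2 \right)} - 5 y{\left(U{\left(-2 \right)} \right)} = 6 \left(-2\right) - 5 \frac{-1 + 3}{-4 + 3} = -12 - 5 \frac{1}{-1} \cdot 2 = -12 - 5 \left(\left(-1\right) 2\right) = -12 - -10 = -12 + 10 = -2$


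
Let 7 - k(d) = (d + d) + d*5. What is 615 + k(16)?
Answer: 510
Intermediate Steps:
k(d) = 7 - 7*d (k(d) = 7 - ((d + d) + d*5) = 7 - (2*d + 5*d) = 7 - 7*d)
615 + k(16) = 615 + (7 - 7*16) = 615 + (7 - 112) = 615 - 105 = 510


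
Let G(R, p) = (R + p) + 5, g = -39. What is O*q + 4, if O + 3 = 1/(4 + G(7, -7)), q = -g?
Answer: -326/3 ≈ -108.67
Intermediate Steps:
q = 39 (q = -1*(-39) = 39)
G(R, p) = 5 + R + p
O = -26/9 (O = -3 + 1/(4 + (5 + 7 - 7)) = -3 + 1/(4 + 5) = -3 + 1/9 = -3 + ⅑ = -26/9 ≈ -2.8889)
O*q + 4 = -26/9*39 + 4 = -338/3 + 4 = -326/3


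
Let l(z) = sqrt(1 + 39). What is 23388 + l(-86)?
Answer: 23388 + 2*sqrt(10) ≈ 23394.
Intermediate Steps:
l(z) = 2*sqrt(10) (l(z) = sqrt(40) = 2*sqrt(10))
23388 + l(-86) = 23388 + 2*sqrt(10)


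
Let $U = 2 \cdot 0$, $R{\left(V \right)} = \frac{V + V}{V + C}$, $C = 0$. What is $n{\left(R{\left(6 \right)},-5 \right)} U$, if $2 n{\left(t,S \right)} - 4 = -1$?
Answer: $0$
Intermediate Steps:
$R{\left(V \right)} = 2$ ($R{\left(V \right)} = \frac{V + V}{V + 0} = \frac{2 V}{V} = 2$)
$n{\left(t,S \right)} = \frac{3}{2}$ ($n{\left(t,S \right)} = 2 + \frac{1}{2} \left(-1\right) = 2 - \frac{1}{2} = \frac{3}{2}$)
$U = 0$
$n{\left(R{\left(6 \right)},-5 \right)} U = \frac{3}{2} \cdot 0 = 0$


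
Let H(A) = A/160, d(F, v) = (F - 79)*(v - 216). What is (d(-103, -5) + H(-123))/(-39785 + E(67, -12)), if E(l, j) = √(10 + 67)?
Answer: -51206453929/50651076736 - 6435397*√77/253255383680 ≈ -1.0112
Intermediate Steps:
E(l, j) = √77
d(F, v) = (-216 + v)*(-79 + F) (d(F, v) = (-79 + F)*(-216 + v) = (-216 + v)*(-79 + F))
H(A) = A/160 (H(A) = A*(1/160) = A/160)
(d(-103, -5) + H(-123))/(-39785 + E(67, -12)) = ((17064 - 216*(-103) - 79*(-5) - 103*(-5)) + (1/160)*(-123))/(-39785 + √77) = ((17064 + 22248 + 395 + 515) - 123/160)/(-39785 + √77) = (40222 - 123/160)/(-39785 + √77) = 6435397/(160*(-39785 + √77))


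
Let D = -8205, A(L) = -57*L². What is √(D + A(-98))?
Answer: 3*I*√61737 ≈ 745.41*I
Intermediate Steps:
√(D + A(-98)) = √(-8205 - 57*(-98)²) = √(-8205 - 57*9604) = √(-8205 - 547428) = √(-555633) = 3*I*√61737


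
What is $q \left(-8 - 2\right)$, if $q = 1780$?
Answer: $-17800$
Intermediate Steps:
$q \left(-8 - 2\right) = 1780 \left(-8 - 2\right) = 1780 \left(-10\right) = -17800$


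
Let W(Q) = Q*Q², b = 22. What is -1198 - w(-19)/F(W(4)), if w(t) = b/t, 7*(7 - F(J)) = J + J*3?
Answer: -4711888/3933 ≈ -1198.0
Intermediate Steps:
W(Q) = Q³
F(J) = 7 - 4*J/7 (F(J) = 7 - (J + J*3)/7 = 7 - (J + 3*J)/7 = 7 - 4*J/7)
w(t) = 22/t
-1198 - w(-19)/F(W(4)) = -1198 - 22/(-19)/(7 - 4/7*4³) = -1198 - 22*(-1/19)/(7 - 4/7*64) = -1198 - (-22)/(19*(7 - 256/7)) = -1198 - (-22)/(19*(-207/7)) = -1198 - (-22)*(-7)/(19*207) = -1198 - 1*154/3933 = -1198 - 154/3933 = -4711888/3933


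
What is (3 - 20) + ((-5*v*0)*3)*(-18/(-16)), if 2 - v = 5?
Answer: -17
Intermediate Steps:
v = -3 (v = 2 - 1*5 = 2 - 5 = -3)
(3 - 20) + ((-5*v*0)*3)*(-18/(-16)) = (3 - 20) + ((-5*(-3)*0)*3)*(-18/(-16)) = -17 + ((15*0)*3)*(-18*(-1/16)) = -17 + (0*3)*(9/8) = -17 + 0*(9/8) = -17 + 0 = -17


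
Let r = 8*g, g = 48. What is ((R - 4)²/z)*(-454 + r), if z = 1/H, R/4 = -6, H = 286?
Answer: -15695680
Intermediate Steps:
R = -24 (R = 4*(-6) = -24)
z = 1/286 ≈ 0.0034965
r = 384 (r = 8*48 = 384)
((R - 4)²/z)*(-454 + r) = ((-24 - 4)²/(1/286))*(-454 + 384) = ((-28)²*286)*(-70) = (784*286)*(-70) = 224224*(-70) = -15695680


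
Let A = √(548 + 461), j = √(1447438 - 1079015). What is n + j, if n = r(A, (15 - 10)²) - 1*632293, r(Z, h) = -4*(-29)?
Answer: -632177 + √368423 ≈ -6.3157e+5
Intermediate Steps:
j = √368423 ≈ 606.98
A = √1009 ≈ 31.765
r(Z, h) = 116
n = -632177 (n = 116 - 1*632293 = 116 - 632293 = -632177)
n + j = -632177 + √368423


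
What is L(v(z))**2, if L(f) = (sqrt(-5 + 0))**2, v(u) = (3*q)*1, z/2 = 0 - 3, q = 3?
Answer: 25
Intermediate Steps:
z = -6 (z = 2*(0 - 3) = 2*(-3) = -6)
v(u) = 9 (v(u) = (3*3)*1 = 9*1 = 9)
L(f) = -5 (L(f) = (sqrt(-5))**2 = (I*sqrt(5))**2 = -5)
L(v(z))**2 = (-5)**2 = 25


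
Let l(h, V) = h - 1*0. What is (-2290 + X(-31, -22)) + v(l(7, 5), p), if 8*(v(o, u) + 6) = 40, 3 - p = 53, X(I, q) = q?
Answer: -2313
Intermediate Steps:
p = -50 (p = 3 - 1*53 = 3 - 53 = -50)
l(h, V) = h (l(h, V) = h + 0 = h)
v(o, u) = -1 (v(o, u) = -6 + (⅛)*40 = -6 + 5 = -1)
(-2290 + X(-31, -22)) + v(l(7, 5), p) = (-2290 - 22) - 1 = -2312 - 1 = -2313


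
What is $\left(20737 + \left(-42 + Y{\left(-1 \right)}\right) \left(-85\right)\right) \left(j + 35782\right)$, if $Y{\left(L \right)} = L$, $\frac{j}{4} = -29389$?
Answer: $-1994631408$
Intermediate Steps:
$j = -117556$ ($j = 4 \left(-29389\right) = -117556$)
$\left(20737 + \left(-42 + Y{\left(-1 \right)}\right) \left(-85\right)\right) \left(j + 35782\right) = \left(20737 + \left(-42 - 1\right) \left(-85\right)\right) \left(-117556 + 35782\right) = \left(20737 - -3655\right) \left(-81774\right) = \left(20737 + 3655\right) \left(-81774\right) = 24392 \left(-81774\right) = -1994631408$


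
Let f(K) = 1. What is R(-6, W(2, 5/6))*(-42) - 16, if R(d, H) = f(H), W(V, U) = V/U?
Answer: -58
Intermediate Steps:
R(d, H) = 1
R(-6, W(2, 5/6))*(-42) - 16 = 1*(-42) - 16 = -42 - 16 = -58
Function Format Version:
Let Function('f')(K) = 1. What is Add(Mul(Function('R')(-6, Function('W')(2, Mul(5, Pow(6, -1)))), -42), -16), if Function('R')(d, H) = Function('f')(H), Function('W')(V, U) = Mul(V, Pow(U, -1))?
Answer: -58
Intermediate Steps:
Function('R')(d, H) = 1
Add(Mul(Function('R')(-6, Function('W')(2, Mul(5, Pow(6, -1)))), -42), -16) = Add(Mul(1, -42), -16) = Add(-42, -16) = -58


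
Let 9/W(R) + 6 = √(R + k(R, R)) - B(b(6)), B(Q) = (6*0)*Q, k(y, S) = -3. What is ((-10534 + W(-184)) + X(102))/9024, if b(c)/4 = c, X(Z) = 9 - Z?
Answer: -2369875/2012352 - 3*I*√187/670784 ≈ -1.1777 - 6.1159e-5*I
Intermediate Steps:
b(c) = 4*c
B(Q) = 0 (B(Q) = 0*Q = 0)
W(R) = 9/(-6 + √(-3 + R)) (W(R) = 9/(-6 + (√(R - 3) - 1*0)) = 9/(-6 + (√(-3 + R) + 0)) = 9/(-6 + √(-3 + R)))
((-10534 + W(-184)) + X(102))/9024 = ((-10534 + 9/(-6 + √(-3 - 184))) + (9 - 1*102))/9024 = ((-10534 + 9/(-6 + √(-187))) + (9 - 102))*(1/9024) = ((-10534 + 9/(-6 + I*√187)) - 93)*(1/9024) = (-10627 + 9/(-6 + I*√187))*(1/9024) = -10627/9024 + 3/(3008*(-6 + I*√187))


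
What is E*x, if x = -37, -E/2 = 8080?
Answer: 597920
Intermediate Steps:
E = -16160 (E = -2*8080 = -16160)
E*x = -16160*(-37) = 597920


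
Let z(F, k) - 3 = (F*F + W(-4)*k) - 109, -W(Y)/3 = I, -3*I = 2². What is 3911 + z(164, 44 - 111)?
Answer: 30433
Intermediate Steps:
I = -4/3 (I = -⅓*2² = -⅓*4 = -4/3 ≈ -1.3333)
W(Y) = 4 (W(Y) = -3*(-4/3) = 4)
z(F, k) = -106 + F² + 4*k (z(F, k) = 3 + ((F*F + 4*k) - 109) = 3 + ((F² + 4*k) - 109) = 3 + (-109 + F² + 4*k) = -106 + F² + 4*k)
3911 + z(164, 44 - 111) = 3911 + (-106 + 164² + 4*(44 - 111)) = 3911 + (-106 + 26896 + 4*(-67)) = 3911 + (-106 + 26896 - 268) = 3911 + 26522 = 30433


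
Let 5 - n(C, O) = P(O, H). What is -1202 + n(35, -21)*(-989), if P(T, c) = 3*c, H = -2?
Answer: -12081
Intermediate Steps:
n(C, O) = 11 (n(C, O) = 5 - 3*(-2) = 5 - 1*(-6) = 5 + 6 = 11)
-1202 + n(35, -21)*(-989) = -1202 + 11*(-989) = -1202 - 10879 = -12081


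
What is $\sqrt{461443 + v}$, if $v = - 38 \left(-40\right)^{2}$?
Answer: $\sqrt{400643} \approx 632.96$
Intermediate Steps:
$v = -60800$ ($v = \left(-38\right) 1600 = -60800$)
$\sqrt{461443 + v} = \sqrt{461443 - 60800} = \sqrt{400643}$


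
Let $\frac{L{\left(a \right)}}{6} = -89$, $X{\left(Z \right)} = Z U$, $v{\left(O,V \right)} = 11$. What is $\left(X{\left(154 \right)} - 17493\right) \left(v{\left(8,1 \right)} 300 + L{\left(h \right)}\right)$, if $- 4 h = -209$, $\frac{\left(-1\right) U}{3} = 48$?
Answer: $-109724454$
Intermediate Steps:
$U = -144$ ($U = \left(-3\right) 48 = -144$)
$X{\left(Z \right)} = - 144 Z$ ($X{\left(Z \right)} = Z \left(-144\right) = - 144 Z$)
$h = \frac{209}{4}$ ($h = \left(- \frac{1}{4}\right) \left(-209\right) = \frac{209}{4} \approx 52.25$)
$L{\left(a \right)} = -534$ ($L{\left(a \right)} = 6 \left(-89\right) = -534$)
$\left(X{\left(154 \right)} - 17493\right) \left(v{\left(8,1 \right)} 300 + L{\left(h \right)}\right) = \left(\left(-144\right) 154 - 17493\right) \left(11 \cdot 300 - 534\right) = \left(-22176 - 17493\right) \left(3300 - 534\right) = \left(-39669\right) 2766 = -109724454$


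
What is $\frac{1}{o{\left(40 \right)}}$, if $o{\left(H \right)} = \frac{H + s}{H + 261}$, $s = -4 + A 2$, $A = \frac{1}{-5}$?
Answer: $\frac{1505}{178} \approx 8.455$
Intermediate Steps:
$A = - \frac{1}{5} \approx -0.2$
$s = - \frac{22}{5}$ ($s = -4 - \frac{2}{5} = - \frac{22}{5} \approx -4.4$)
$o{\left(H \right)} = \frac{- \frac{22}{5} + H}{261 + H}$ ($o{\left(H \right)} = \frac{H - \frac{22}{5}}{H + 261} = \frac{- \frac{22}{5} + H}{261 + H}$)
$\frac{1}{o{\left(40 \right)}} = \frac{1}{\frac{1}{261 + 40} \left(- \frac{22}{5} + 40\right)} = \frac{1}{\frac{1}{301} \cdot \frac{178}{5}} = \frac{1}{\frac{178}{1505}} = \frac{1505}{178}$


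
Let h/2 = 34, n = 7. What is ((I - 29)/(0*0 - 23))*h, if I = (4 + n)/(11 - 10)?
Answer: 1224/23 ≈ 53.217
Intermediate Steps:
I = 11 (I = (4 + 7)/(11 - 10) = 11/1 = 11*1 = 11)
h = 68 (h = 2*34 = 68)
((I - 29)/(0*0 - 23))*h = ((11 - 29)/(0*0 - 23))*68 = -18/(0 - 23)*68 = -18/(-23)*68 = -18*(-1/23)*68 = (18/23)*68 = 1224/23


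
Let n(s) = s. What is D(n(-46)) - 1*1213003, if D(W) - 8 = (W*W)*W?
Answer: -1310331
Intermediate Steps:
D(W) = 8 + W**3 (D(W) = 8 + (W*W)*W = 8 + W**2*W = 8 + W**3)
D(n(-46)) - 1*1213003 = (8 + (-46)**3) - 1*1213003 = (8 - 97336) - 1213003 = -97328 - 1213003 = -1310331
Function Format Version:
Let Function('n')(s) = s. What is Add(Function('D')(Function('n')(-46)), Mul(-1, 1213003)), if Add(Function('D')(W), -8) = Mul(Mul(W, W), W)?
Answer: -1310331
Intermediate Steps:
Function('D')(W) = Add(8, Pow(W, 3)) (Function('D')(W) = Add(8, Mul(Mul(W, W), W)) = Add(8, Mul(Pow(W, 2), W)) = Add(8, Pow(W, 3)))
Add(Function('D')(Function('n')(-46)), Mul(-1, 1213003)) = Add(Add(8, Pow(-46, 3)), Mul(-1, 1213003)) = Add(Add(8, -97336), -1213003) = Add(-97328, -1213003) = -1310331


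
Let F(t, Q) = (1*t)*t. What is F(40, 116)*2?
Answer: 3200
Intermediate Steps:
F(t, Q) = t² (F(t, Q) = t*t = t²)
F(40, 116)*2 = 40²*2 = 1600*2 = 3200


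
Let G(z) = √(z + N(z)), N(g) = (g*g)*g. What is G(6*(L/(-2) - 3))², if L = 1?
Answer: -9282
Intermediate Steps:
N(g) = g³ (N(g) = g²*g = g³)
G(z) = √(z + z³)
G(6*(L/(-2) - 3))² = (√(6*(1/(-2) - 3) + (6*(1/(-2) - 3))³))² = (√(6*(1*(-½) - 3) + (6*(1*(-½) - 3))³))² = (√(6*(-½ - 3) + (6*(-½ - 3))³))² = (√(6*(-7/2) + (6*(-7/2))³))² = (√(-21 + (-21)³))² = (√(-21 - 9261))² = (√(-9282))² = (I*√9282)² = -9282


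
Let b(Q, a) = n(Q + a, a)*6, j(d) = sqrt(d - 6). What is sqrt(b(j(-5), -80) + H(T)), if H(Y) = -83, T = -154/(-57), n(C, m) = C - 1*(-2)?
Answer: sqrt(-551 + 6*I*sqrt(11)) ≈ 0.4238 + 23.477*I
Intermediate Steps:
n(C, m) = 2 + C (n(C, m) = C + 2 = 2 + C)
T = 154/57 (T = -154*(-1/57) = 154/57 ≈ 2.7018)
j(d) = sqrt(-6 + d)
b(Q, a) = 12 + 6*Q + 6*a (b(Q, a) = (2 + (Q + a))*6 = (2 + Q + a)*6 = 12 + 6*Q + 6*a)
sqrt(b(j(-5), -80) + H(T)) = sqrt((12 + 6*sqrt(-6 - 5) + 6*(-80)) - 83) = sqrt((12 + 6*sqrt(-11) - 480) - 83) = sqrt((12 + 6*(I*sqrt(11)) - 480) - 83) = sqrt((12 + 6*I*sqrt(11) - 480) - 83) = sqrt((-468 + 6*I*sqrt(11)) - 83) = sqrt(-551 + 6*I*sqrt(11))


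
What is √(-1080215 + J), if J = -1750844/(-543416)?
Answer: I*√19936722702992746/135854 ≈ 1039.3*I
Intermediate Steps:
J = 437711/135854 (J = -1750844*(-1/543416) = 437711/135854 ≈ 3.2219)
√(-1080215 + J) = √(-1080215 + 437711/135854) = √(-146751090899/135854) = I*√19936722702992746/135854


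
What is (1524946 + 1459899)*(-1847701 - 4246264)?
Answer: -18189540960425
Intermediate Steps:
(1524946 + 1459899)*(-1847701 - 4246264) = 2984845*(-6093965) = -18189540960425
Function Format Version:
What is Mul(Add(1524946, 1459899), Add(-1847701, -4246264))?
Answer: -18189540960425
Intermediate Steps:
Mul(Add(1524946, 1459899), Add(-1847701, -4246264)) = Mul(2984845, -6093965) = -18189540960425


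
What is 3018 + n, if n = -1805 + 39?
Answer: 1252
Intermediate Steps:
n = -1766
3018 + n = 3018 - 1766 = 1252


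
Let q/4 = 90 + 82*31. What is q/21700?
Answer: 376/775 ≈ 0.48516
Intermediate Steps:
q = 10528 (q = 4*(90 + 82*31) = 4*(90 + 2542) = 4*2632 = 10528)
q/21700 = 10528/21700 = 10528*(1/21700) = 376/775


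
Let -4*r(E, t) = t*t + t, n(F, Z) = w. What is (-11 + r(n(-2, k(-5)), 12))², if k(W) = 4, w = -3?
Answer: 2500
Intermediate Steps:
n(F, Z) = -3
r(E, t) = -t/4 - t²/4 (r(E, t) = -(t*t + t)/4 = -(t² + t)/4 = -(t + t²)/4 = -t/4 - t²/4)
(-11 + r(n(-2, k(-5)), 12))² = (-11 - ¼*12*(1 + 12))² = (-11 - ¼*12*13)² = (-11 - 39)² = (-50)² = 2500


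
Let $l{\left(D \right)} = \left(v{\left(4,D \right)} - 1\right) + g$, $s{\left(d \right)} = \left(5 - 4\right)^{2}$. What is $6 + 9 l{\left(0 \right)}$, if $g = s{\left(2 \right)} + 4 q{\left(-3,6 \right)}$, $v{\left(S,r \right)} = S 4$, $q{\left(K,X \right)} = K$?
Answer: $42$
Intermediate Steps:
$s{\left(d \right)} = 1$ ($s{\left(d \right)} = 1^{2} = 1$)
$v{\left(S,r \right)} = 4 S$
$g = -11$ ($g = 1 + 4 \left(-3\right) = 1 - 12 = -11$)
$l{\left(D \right)} = 4$ ($l{\left(D \right)} = \left(4 \cdot 4 - 1\right) - 11 = \left(16 - 1\right) - 11 = 15 - 11 = 4$)
$6 + 9 l{\left(0 \right)} = 6 + 9 \cdot 4 = 6 + 36 = 42$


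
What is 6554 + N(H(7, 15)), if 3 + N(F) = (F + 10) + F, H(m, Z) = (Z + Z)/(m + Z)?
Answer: 72201/11 ≈ 6563.7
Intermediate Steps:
H(m, Z) = 2*Z/(Z + m) (H(m, Z) = (2*Z)/(Z + m) = 2*Z/(Z + m))
N(F) = 7 + 2*F (N(F) = -3 + ((F + 10) + F) = -3 + ((10 + F) + F) = -3 + (10 + 2*F) = 7 + 2*F)
6554 + N(H(7, 15)) = 6554 + (7 + 2*(2*15/(15 + 7))) = 6554 + (7 + 2*(2*15/22)) = 6554 + (7 + 2*(2*15*(1/22))) = 6554 + (7 + 2*(15/11)) = 6554 + (7 + 30/11) = 6554 + 107/11 = 72201/11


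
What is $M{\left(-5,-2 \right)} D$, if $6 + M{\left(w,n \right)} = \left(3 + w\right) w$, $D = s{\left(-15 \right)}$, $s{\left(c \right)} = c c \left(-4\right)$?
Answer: $-3600$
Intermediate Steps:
$s{\left(c \right)} = - 4 c^{2}$ ($s{\left(c \right)} = c^{2} \left(-4\right) = - 4 c^{2}$)
$D = -900$ ($D = - 4 \left(-15\right)^{2} = \left(-4\right) 225 = -900$)
$M{\left(w,n \right)} = -6 + w \left(3 + w\right)$ ($M{\left(w,n \right)} = -6 + \left(3 + w\right) w = -6 + w \left(3 + w\right)$)
$M{\left(-5,-2 \right)} D = \left(-6 + \left(-5\right)^{2} + 3 \left(-5\right)\right) \left(-900\right) = \left(-6 + 25 - 15\right) \left(-900\right) = 4 \left(-900\right) = -3600$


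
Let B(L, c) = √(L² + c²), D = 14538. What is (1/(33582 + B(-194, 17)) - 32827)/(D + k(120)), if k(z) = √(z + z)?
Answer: (-1102396313 - 164135*√1517)/(2*(7269 + 2*√15)*(33582 + 5*√1517)) ≈ -2.2556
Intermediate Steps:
k(z) = √2*√z (k(z) = √(2*z) = √2*√z)
(1/(33582 + B(-194, 17)) - 32827)/(D + k(120)) = (1/(33582 + √((-194)² + 17²)) - 32827)/(14538 + √2*√120) = (1/(33582 + √(37636 + 289)) - 32827)/(14538 + √2*(2*√30)) = (1/(33582 + √37925) - 32827)/(14538 + 4*√15) = (1/(33582 + 5*√1517) - 32827)/(14538 + 4*√15) = (-32827 + 1/(33582 + 5*√1517))/(14538 + 4*√15)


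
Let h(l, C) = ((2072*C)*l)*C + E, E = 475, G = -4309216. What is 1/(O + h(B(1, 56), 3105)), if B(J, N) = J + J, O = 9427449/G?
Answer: 4309216/172163556105891751 ≈ 2.5030e-11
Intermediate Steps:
O = -9427449/4309216 (O = 9427449/(-4309216) = 9427449*(-1/4309216) = -9427449/4309216 ≈ -2.1877)
B(J, N) = 2*J
h(l, C) = 475 + 2072*l*C² (h(l, C) = ((2072*C)*l)*C + 475 = (2072*C*l)*C + 475 = 2072*l*C² + 475 = 475 + 2072*l*C²)
1/(O + h(B(1, 56), 3105)) = 1/(-9427449/4309216 + (475 + 2072*(2*1)*3105²)) = 1/(-9427449/4309216 + (475 + 2072*2*9641025)) = 1/(-9427449/4309216 + (475 + 39952407600)) = 1/(-9427449/4309216 + 39952408075) = 1/(172163556105891751/4309216) = 4309216/172163556105891751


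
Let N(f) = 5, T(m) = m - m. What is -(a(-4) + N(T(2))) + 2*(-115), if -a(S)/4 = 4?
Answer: -219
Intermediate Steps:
T(m) = 0
a(S) = -16 (a(S) = -4*4 = -16)
-(a(-4) + N(T(2))) + 2*(-115) = -(-16 + 5) + 2*(-115) = -1*(-11) - 230 = 11 - 230 = -219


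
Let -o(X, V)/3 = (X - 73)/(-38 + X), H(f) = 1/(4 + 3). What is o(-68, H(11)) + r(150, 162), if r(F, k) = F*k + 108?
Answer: 2586825/106 ≈ 24404.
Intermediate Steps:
H(f) = ⅐ (H(f) = 1/7 = ⅐)
r(F, k) = 108 + F*k
o(X, V) = -3*(-73 + X)/(-38 + X) (o(X, V) = -3*(X - 73)/(-38 + X) = -3*(-73 + X)/(-38 + X))
o(-68, H(11)) + r(150, 162) = 3*(73 - 1*(-68))/(-38 - 68) + (108 + 150*162) = 3*(73 + 68)/(-106) + (108 + 24300) = 3*(-1/106)*141 + 24408 = -423/106 + 24408 = 2586825/106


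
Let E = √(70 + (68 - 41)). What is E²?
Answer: 97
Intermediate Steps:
E = √97 (E = √(70 + 27) = √97 ≈ 9.8489)
E² = (√97)² = 97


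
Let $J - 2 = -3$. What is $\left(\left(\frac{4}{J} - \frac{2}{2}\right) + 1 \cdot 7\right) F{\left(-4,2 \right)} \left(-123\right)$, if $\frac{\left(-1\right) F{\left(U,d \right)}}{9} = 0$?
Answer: $0$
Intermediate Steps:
$F{\left(U,d \right)} = 0$ ($F{\left(U,d \right)} = \left(-9\right) 0 = 0$)
$J = -1$ ($J = 2 - 3 = -1$)
$\left(\left(\frac{4}{J} - \frac{2}{2}\right) + 1 \cdot 7\right) F{\left(-4,2 \right)} \left(-123\right) = \left(\left(\frac{4}{-1} - \frac{2}{2}\right) + 1 \cdot 7\right) 0 \left(-123\right) = \left(\left(4 \left(-1\right) - 1\right) + 7\right) 0 \left(-123\right) = \left(\left(-4 - 1\right) + 7\right) 0 \left(-123\right) = \left(-5 + 7\right) 0 \left(-123\right) = 2 \cdot 0 \left(-123\right) = 0 \left(-123\right) = 0$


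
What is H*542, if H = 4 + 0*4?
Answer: 2168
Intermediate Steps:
H = 4 (H = 4 + 0 = 4)
H*542 = 4*542 = 2168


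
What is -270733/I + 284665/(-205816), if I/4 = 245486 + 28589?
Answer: -91949855657/56409020200 ≈ -1.6301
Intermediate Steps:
I = 1096300 (I = 4*(245486 + 28589) = 4*274075 = 1096300)
-270733/I + 284665/(-205816) = -270733/1096300 + 284665/(-205816) = -270733*1/1096300 + 284665*(-1/205816) = -270733/1096300 - 284665/205816 = -91949855657/56409020200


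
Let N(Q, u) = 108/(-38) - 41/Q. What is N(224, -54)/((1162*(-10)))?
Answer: 2575/9890944 ≈ 0.00026034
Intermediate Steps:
N(Q, u) = -54/19 - 41/Q (N(Q, u) = 108*(-1/38) - 41/Q = -54/19 - 41/Q)
N(224, -54)/((1162*(-10))) = (-54/19 - 41/224)/((1162*(-10))) = (-54/19 - 41*1/224)/(-11620) = (-54/19 - 41/224)*(-1/11620) = -12875/4256*(-1/11620) = 2575/9890944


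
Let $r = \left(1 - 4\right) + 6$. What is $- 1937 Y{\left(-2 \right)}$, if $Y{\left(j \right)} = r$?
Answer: $-5811$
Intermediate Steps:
$r = 3$ ($r = -3 + 6 = 3$)
$Y{\left(j \right)} = 3$
$- 1937 Y{\left(-2 \right)} = \left(-1937\right) 3 = -5811$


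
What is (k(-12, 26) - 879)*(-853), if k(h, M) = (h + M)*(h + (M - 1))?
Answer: 594541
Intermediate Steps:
k(h, M) = (M + h)*(-1 + M + h) (k(h, M) = (M + h)*(h + (-1 + M)) = (M + h)*(-1 + M + h))
(k(-12, 26) - 879)*(-853) = ((26**2 + (-12)**2 - 1*26 - 1*(-12) + 2*26*(-12)) - 879)*(-853) = ((676 + 144 - 26 + 12 - 624) - 879)*(-853) = (182 - 879)*(-853) = -697*(-853) = 594541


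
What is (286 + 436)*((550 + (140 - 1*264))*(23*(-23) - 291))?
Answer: -252209040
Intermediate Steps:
(286 + 436)*((550 + (140 - 1*264))*(23*(-23) - 291)) = 722*((550 + (140 - 264))*(-529 - 291)) = 722*((550 - 124)*(-820)) = 722*(426*(-820)) = 722*(-349320) = -252209040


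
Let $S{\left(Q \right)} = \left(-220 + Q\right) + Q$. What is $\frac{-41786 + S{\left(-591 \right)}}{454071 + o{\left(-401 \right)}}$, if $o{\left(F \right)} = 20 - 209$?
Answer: $- \frac{7198}{75647} \approx -0.095152$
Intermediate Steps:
$S{\left(Q \right)} = -220 + 2 Q$
$o{\left(F \right)} = -189$
$\frac{-41786 + S{\left(-591 \right)}}{454071 + o{\left(-401 \right)}} = \frac{-41786 + \left(-220 + 2 \left(-591\right)\right)}{454071 - 189} = \frac{-41786 - 1402}{453882} = \left(-41786 - 1402\right) \frac{1}{453882} = \left(-43188\right) \frac{1}{453882} = - \frac{7198}{75647}$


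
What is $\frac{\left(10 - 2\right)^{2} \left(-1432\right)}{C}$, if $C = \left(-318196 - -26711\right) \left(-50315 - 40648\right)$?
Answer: $- \frac{91648}{26514350055} \approx -3.4565 \cdot 10^{-6}$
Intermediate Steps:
$C = 26514350055$ ($C = \left(-318196 + \left(-176099 + 202810\right)\right) \left(-90963\right) = \left(-318196 + 26711\right) \left(-90963\right) = \left(-291485\right) \left(-90963\right) = 26514350055$)
$\frac{\left(10 - 2\right)^{2} \left(-1432\right)}{C} = \frac{\left(10 - 2\right)^{2} \left(-1432\right)}{26514350055} = 8^{2} \left(-1432\right) \frac{1}{26514350055} = 64 \left(-1432\right) \frac{1}{26514350055} = \left(-91648\right) \frac{1}{26514350055} = - \frac{91648}{26514350055}$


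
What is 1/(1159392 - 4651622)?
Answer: -1/3492230 ≈ -2.8635e-7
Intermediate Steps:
1/(1159392 - 4651622) = 1/(-3492230) = -1/3492230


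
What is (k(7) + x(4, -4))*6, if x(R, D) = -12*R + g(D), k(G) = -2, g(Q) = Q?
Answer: -324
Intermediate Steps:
x(R, D) = D - 12*R (x(R, D) = -12*R + D = D - 12*R)
(k(7) + x(4, -4))*6 = (-2 + (-4 - 12*4))*6 = (-2 + (-4 - 48))*6 = (-2 - 52)*6 = -54*6 = -324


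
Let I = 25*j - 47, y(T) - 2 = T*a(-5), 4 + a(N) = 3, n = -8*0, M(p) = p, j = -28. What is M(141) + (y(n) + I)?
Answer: -604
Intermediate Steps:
n = 0
a(N) = -1 (a(N) = -4 + 3 = -1)
y(T) = 2 - T (y(T) = 2 + T*(-1) = 2 - T)
I = -747 (I = 25*(-28) - 47 = -700 - 47 = -747)
M(141) + (y(n) + I) = 141 + ((2 - 1*0) - 747) = 141 + ((2 + 0) - 747) = 141 + (2 - 747) = 141 - 745 = -604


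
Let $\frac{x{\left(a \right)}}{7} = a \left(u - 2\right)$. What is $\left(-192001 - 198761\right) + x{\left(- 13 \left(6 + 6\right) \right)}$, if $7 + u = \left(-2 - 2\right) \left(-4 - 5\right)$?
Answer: $-420246$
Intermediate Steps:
$u = 29$ ($u = -7 + \left(-2 - 2\right) \left(-4 - 5\right) = -7 - -36 = -7 + 36 = 29$)
$x{\left(a \right)} = 189 a$ ($x{\left(a \right)} = 7 a \left(29 - 2\right) = 7 a 27 = 7 \cdot 27 a = 189 a$)
$\left(-192001 - 198761\right) + x{\left(- 13 \left(6 + 6\right) \right)} = \left(-192001 - 198761\right) + 189 \left(- 13 \left(6 + 6\right)\right) = -390762 + 189 \left(\left(-13\right) 12\right) = -390762 + 189 \left(-156\right) = -390762 - 29484 = -420246$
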